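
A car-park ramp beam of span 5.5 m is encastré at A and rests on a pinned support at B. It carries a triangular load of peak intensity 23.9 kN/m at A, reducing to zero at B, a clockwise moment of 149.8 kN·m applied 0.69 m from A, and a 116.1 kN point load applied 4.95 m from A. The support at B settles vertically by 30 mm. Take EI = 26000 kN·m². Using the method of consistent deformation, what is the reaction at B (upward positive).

R_B = 107.4 kN

Choose R_B as the redundant. The primary structure is the cantilever fixed at A.
Free-end deflection of the primary structure under the applied loading (downward +):
  triangular load, peak 23.9 at the fixed end: w₀L⁴/(30EI) = 729/EI
  clockwise couple 149.8 at a = 0.69: M₀a(2L − a)/(2EI) = 532.8/EI
  point load 116.1 at a = 4.95: Pa²(3L − a)/(6EI) = 5476/EI
  δ_0 = 6738/EI
Tip deflection under a unit load at B: L³/(3EI) = 55.46/EI.
With EI = 26000 kN·m²: δ_0 = 0.25915 m and δ_{BB} = 0.002133 m/kN.
Compatibility — the beam at B must follow the support down by 0.03 m: δ_0 − R_B·δ_{BB} = 0.03, so R_B = (0.25915 − 0.03)/0.002133 = 107.4 kN.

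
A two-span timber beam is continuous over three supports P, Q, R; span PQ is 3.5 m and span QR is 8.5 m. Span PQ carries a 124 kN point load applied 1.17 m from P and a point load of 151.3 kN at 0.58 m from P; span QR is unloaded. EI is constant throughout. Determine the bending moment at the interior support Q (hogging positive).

M_Q = 31.24 kN·m

Release continuity at Q by inserting a hinge; the redundant is the internal moment M_Q. The primary structure is two simply-supported spans PQ and QR.
Discontinuity in slope at Q on the released structure — sum the simple-span end rotations:
  span PQ: point load 124 at a = 1.17: Pab(L + a)/(6LEI) = 75.17/EI
  span PQ: point load 151.3 at a = 0.58: Pab(L + a)/(6LEI) = 49.78/EI
  relative rotation θ_0 = (125 + 0)/EI = 125/EI
A unit hogging moment at Q produces rotation L₁/(3EI) + L₂/(3EI) = 4/EI.
Slope continuity at Q: θ_0 = M_Q·4/EI, so M_Q = 125/4 = 31.24 kN·m (hogging).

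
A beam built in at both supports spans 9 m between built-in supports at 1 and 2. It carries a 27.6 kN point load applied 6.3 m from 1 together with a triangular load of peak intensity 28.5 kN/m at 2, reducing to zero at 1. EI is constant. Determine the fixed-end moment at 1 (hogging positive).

M_1 = 92.6 kN·m

Release both end moments; the primary structure is a simply-supported span 12 with redundants M_1 and M_2.
Simple-span end rotations at 1 and 2 under the given loads:
  at 1: point load 27.6 at a = 6.3: Pab(L + b)/(6LEI) = 101.7/EI
  at 2: point load 27.6 at a = 6.3: Pab(L + a)/(6LEI) = 133/EI
  at 1: triangular load, peak 28.5: 7w₀L³/(360EI) = 404/EI
  at 2: triangular load, peak 28.5: w₀L³/(45EI) = 461.7/EI
  θ_10 = 505.7/EI,  θ_20 = 594.7/EI
Flexibility coefficients: a unit moment at one end gives L/(3EI) there and L/(6EI) at the far end, so f₁₁ = f₂₂ = 3/EI and f₁₂ = f₂₁ = 1.5/EI.
Compatibility — zero rotation at each built-in end:
  3 M_1 + 1.5 M_2 = 505.7
  1.5 M_1 + 3 M_2 = 594.7
Solving the pair gives M_1 = 92.6 kN·m and M_2 = 151.9 kN·m (hogging).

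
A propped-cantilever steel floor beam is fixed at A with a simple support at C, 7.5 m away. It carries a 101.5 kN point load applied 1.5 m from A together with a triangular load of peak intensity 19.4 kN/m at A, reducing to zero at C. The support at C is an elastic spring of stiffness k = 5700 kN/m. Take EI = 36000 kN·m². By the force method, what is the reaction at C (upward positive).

R_C = 19.36 kN

Release the roller at C. Primary structure: cantilever fixed at A.
Free-end deflection of the primary structure under the applied loading (downward +):
  point load 101.5 at a = 1.5: Pa²(3L − a)/(6EI) = 799.3/EI
  triangular load, peak 19.4 at the fixed end: w₀L⁴/(30EI) = 2046/EI
  δ_0 = 2845/EI
Flexibility coefficient — unit upward force at C: δ_{CC} = L³/(3EI) = 140.6/EI.
With EI = 36000 kN·m²: δ_0 = 0.079039 m and δ_{CC} = 0.003906 m/kN.
Compatibility — the spring shortens by R_C/k under the reaction it provides: δ_0 − R_C·δ_{CC} = R_C/k. With 1/k = 0.000175 m/kN, R_C = δ_0 / (δ_{CC} + 1/k) = 0.079039 / (0.003906 + 0.000175) = 19.36 kN.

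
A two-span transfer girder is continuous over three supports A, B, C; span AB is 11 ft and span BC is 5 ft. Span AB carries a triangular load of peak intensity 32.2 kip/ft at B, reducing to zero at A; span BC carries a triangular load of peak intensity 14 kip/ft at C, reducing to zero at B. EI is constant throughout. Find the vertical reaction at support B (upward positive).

R_B = 183.5 kip

Release continuity at B by inserting a hinge; the redundant is the internal moment M_B. The primary structure is two simply-supported spans AB and BC.
Rotations at B on the released spans (each span's end-slope, ×1/EI):
  span AB: triangular load, peak 32.2: w₀L³/(45EI) = 952.4/EI
  span BC: triangular load, peak 14: 7w₀L³/(360EI) = 34.03/EI
  relative rotation θ_0 = (952.4 + 34.03)/EI = 986.4/EI
A unit hogging moment at B produces rotation L₁/(3EI) + L₂/(3EI) = 5.333/EI.
Slope continuity at B: θ_0 = M_B·5.333/EI, so M_B = 986.4/5.333 = 185 kip·ft (hogging).
Span AB, ΣM about A with M_B applied at B: R_B^{AB}·11 = 1299 + 185, so R_B^{AB} = 134.9 kip and R_A = 177.1 − 134.9 = 42.22 kip.
Span BC, ΣM about C: R_B^{BC}·5 = 58.33 + 185, so R_B^{BC} = 48.66 kip and R_C = 35 − 48.66 = -13.66 kip.
R_B = 134.9 + 48.66 = 183.5 kip.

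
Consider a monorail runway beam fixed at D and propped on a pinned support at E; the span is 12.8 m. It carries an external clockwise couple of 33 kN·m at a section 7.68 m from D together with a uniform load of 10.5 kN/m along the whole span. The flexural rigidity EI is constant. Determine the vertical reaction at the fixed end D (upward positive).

R_D = 80.75 kN

Choose R_E as the redundant. The primary structure is the cantilever fixed at D.
Free-end deflection of the primary structure under the applied loading (downward +):
  clockwise couple 33 at a = 7.68: M₀a(2L − a)/(2EI) = 2271/EI
  UDL 10.5: wL⁴/(8EI) = 35232/EI
  δ_0 = 37503/EI
Flexibility coefficient — unit upward force at E: δ_{EE} = L³/(3EI) = 699.1/EI.
Compatibility at E: δ_0 − R_E·δ_{EE} = 0, so R_E = 37503/699.1 = 53.65 kN.
Vertical equilibrium: R_D = ΣP − R_E = 134.4 − 53.65 = 80.75 kN.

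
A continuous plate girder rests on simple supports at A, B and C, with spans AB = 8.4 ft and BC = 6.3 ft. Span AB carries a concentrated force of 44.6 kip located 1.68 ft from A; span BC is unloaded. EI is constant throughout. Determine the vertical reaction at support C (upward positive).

Release continuity at B by inserting a hinge; the redundant is the internal moment M_B. The primary structure is two simply-supported spans AB and BC.
Rotations at B on the released spans (each span's end-slope, ×1/EI):
  span AB: point load 44.6 at a = 1.68: Pab(L + a)/(6LEI) = 100.7/EI
  relative rotation θ_0 = (100.7 + 0)/EI = 100.7/EI
A unit hogging moment at B produces rotation L₁/(3EI) + L₂/(3EI) = 4.9/EI.
Compatibility: M_B·(L₁+L₂)/(3EI) = θ_0, giving M_B = 20.55 kip·ft (hogging).
Span BC, ΣM about C: R_B^{BC}·6.3 = 0 + 20.55, so R_B^{BC} = 3.262 kip and R_C = 0 − 3.262 = -3.262 kip.

R_C = -3.262 kip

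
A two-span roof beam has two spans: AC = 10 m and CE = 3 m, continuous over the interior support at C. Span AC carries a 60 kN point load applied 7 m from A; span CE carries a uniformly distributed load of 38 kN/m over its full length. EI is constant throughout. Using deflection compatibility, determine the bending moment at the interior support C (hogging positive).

Take M_C as the redundant. Released structure: two simple spans AC and CE with a hinge at C.
Discontinuity in slope at C on the released structure — sum the simple-span end rotations:
  span AC: point load 60 at a = 7: Pab(L + a)/(6LEI) = 357/EI
  span CE: UDL 38: wL³/(24EI) = 42.75/EI
  relative rotation θ_0 = (357 + 42.75)/EI = 399.8/EI
A unit hogging moment at C produces rotation L₁/(3EI) + L₂/(3EI) = 4.333/EI.
Compatibility: M_C·(L₁+L₂)/(3EI) = θ_0, giving M_C = 92.25 kN·m (hogging).

M_C = 92.25 kN·m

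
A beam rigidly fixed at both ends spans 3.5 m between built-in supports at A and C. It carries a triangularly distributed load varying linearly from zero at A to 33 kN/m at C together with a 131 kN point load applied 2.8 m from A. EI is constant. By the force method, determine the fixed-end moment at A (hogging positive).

Release both end moments; the primary structure is a simply-supported span AC with redundants M_A and M_C.
End rotations of the released simple span under the applied load (×1/EI):
  at A: triangular load, peak 33: 7w₀L³/(360EI) = 27.51/EI
  at C: triangular load, peak 33: w₀L³/(45EI) = 31.44/EI
  at A: point load 131 at a = 2.8: Pab(L + b)/(6LEI) = 51.35/EI
  at C: point load 131 at a = 2.8: Pab(L + a)/(6LEI) = 77.03/EI
  θ_A0 = 78.86/EI,  θ_C0 = 108.5/EI
Flexibility coefficients: a unit moment at one end gives L/(3EI) there and L/(6EI) at the far end, so f₁₁ = f₂₂ = 1.167/EI and f₁₂ = f₂₁ = 0.5833/EI.
Compatibility — zero rotation at each built-in end:
  1.167 M_A + 0.5833 M_C = 78.86
  0.5833 M_A + 1.167 M_C = 108.5
Solving the pair gives M_A = 28.15 kN·m and M_C = 78.9 kN·m (hogging).

M_A = 28.15 kN·m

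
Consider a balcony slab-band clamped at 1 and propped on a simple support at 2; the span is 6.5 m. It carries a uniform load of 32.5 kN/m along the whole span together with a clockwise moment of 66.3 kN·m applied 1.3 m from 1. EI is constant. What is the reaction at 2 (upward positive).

Choose R_2 as the redundant. The primary structure is the cantilever fixed at 1.
Downward deflection at the released point 2 due to the loads:
  UDL 32.5: wL⁴/(8EI) = 7252/EI
  clockwise couple 66.3 at a = 1.3: M₀a(2L − a)/(2EI) = 504.2/EI
  δ_0 = 7756/EI
Flexibility coefficient — unit upward force at 2: δ_{22} = L³/(3EI) = 91.54/EI.
The prop prevents deflection at 2: R_2 = δ_0/δ_{22} = 7756/91.54 = 84.73 kN.

R_2 = 84.73 kN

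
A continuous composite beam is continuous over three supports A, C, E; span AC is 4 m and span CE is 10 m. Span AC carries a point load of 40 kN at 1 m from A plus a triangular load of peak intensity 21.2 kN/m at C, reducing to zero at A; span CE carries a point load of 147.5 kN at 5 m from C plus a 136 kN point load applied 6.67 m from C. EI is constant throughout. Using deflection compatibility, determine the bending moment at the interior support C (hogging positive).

Insert a hinge at C; M_C is the redundant, and each span becomes simply supported.
End slopes at the hinge C, treating each span as simply supported:
  span AC: point load 40 at a = 1: Pab(L + a)/(6LEI) = 25/EI
  span AC: triangular load, peak 21.2: w₀L³/(45EI) = 30.15/EI
  span CE: point load 147.5 at a = 5: Pab(L + b)/(6LEI) = 921.9/EI
  span CE: point load 136 at a = 6.67: Pab(L + b)/(6LEI) = 671.1/EI
  relative rotation θ_0 = (55.15 + 1593)/EI = 1648/EI
A unit hogging moment at C produces rotation L₁/(3EI) + L₂/(3EI) = 4.667/EI.
Compatibility: M_C·(L₁+L₂)/(3EI) = θ_0, giving M_C = 353.2 kN·m (hogging).

M_C = 353.2 kN·m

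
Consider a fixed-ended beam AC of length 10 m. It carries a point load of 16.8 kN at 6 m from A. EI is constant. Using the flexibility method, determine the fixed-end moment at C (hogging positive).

M_C = 24.19 kN·m

Release both end moments; the primary structure is a simply-supported span AC with redundants M_A and M_C.
On the primary (simply-supported) span, the end slopes from the loading are:
  at A: point load 16.8 at a = 6: Pab(L + b)/(6LEI) = 94.08/EI
  at C: point load 16.8 at a = 6: Pab(L + a)/(6LEI) = 107.5/EI
  θ_A0 = 94.08/EI,  θ_C0 = 107.5/EI
Flexibility coefficients: a unit moment at one end gives L/(3EI) there and L/(6EI) at the far end, so f₁₁ = f₂₂ = 3.333/EI and f₁₂ = f₂₁ = 1.667/EI.
Compatibility — zero rotation at each built-in end:
  3.333 M_A + 1.667 M_C = 94.08
  1.667 M_A + 3.333 M_C = 107.5
Solving the pair gives M_A = 16.13 kN·m and M_C = 24.19 kN·m (hogging).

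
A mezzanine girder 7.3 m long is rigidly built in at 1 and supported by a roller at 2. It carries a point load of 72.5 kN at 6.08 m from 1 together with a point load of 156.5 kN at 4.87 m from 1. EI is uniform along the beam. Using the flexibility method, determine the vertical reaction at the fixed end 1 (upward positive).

R_1 = 93.26 kN

Release the roller at 2. Primary structure: cantilever fixed at 1.
Primary-structure tip deflection at 2 by superposition:
  point load 72.5 at a = 6.08: Pa²(3L − a)/(6EI) = 7066/EI
  point load 156.5 at a = 4.87: Pa²(3L − a)/(6EI) = 10535/EI
  δ_0 = 17601/EI
Tip deflection under a unit load at 2: L³/(3EI) = 129.7/EI.
Compatibility at 2: δ_0 − R_2·δ_{22} = 0, so R_2 = 17601/129.7 = 135.7 kN.
Vertical equilibrium: R_1 = ΣP − R_2 = 229 − 135.7 = 93.26 kN.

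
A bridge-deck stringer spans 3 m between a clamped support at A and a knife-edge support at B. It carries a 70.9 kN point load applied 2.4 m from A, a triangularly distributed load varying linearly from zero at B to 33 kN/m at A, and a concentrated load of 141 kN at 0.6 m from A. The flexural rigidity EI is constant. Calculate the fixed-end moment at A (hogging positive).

Choose R_B as the redundant. The primary structure is the cantilever fixed at A.
Free-end deflection of the primary structure under the applied loading (downward +):
  point load 70.9 at a = 2.4: Pa²(3L − a)/(6EI) = 449.2/EI
  triangular load, peak 33 at the fixed end: w₀L⁴/(30EI) = 89.1/EI
  point load 141 at a = 0.6: Pa²(3L − a)/(6EI) = 71.06/EI
  δ_0 = 609.4/EI
Tip deflection under a unit load at B: L³/(3EI) = 9/EI.
The prop prevents deflection at B: R_B = δ_0/δ_{BB} = 609.4/9 = 67.71 kN.
Moment equilibrium about A: M_A = Σ(load moments about A) − R_B·L = 304.3 − 67.71×3 = 101.1 kN·m.

M_A = 101.1 kN·m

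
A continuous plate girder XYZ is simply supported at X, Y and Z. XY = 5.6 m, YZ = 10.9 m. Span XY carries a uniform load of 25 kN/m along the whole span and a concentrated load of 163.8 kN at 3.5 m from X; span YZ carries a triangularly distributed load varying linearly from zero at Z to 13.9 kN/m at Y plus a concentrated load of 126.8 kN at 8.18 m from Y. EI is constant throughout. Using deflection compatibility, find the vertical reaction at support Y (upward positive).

Insert a hinge at Y; M_Y is the redundant, and each span becomes simply supported.
Rotations at Y on the released spans (each span's end-slope, ×1/EI):
  span XY: UDL 25: wL³/(24EI) = 182.9/EI
  span XY: point load 163.8 at a = 3.5: Pab(L + a)/(6LEI) = 326.1/EI
  span YZ: triangular load, peak 13.9: w₀L³/(45EI) = 400/EI
  span YZ: point load 126.8 at a = 8.18: Pab(L + b)/(6LEI) = 587.5/EI
  relative rotation θ_0 = (509 + 987.6)/EI = 1497/EI
A unit hogging moment at Y produces rotation L₁/(3EI) + L₂/(3EI) = 5.5/EI.
Compatibility: M_Y·(L₁+L₂)/(3EI) = θ_0, giving M_Y = 272.1 kN·m (hogging).
Span XY, ΣM about X with M_Y applied at Y: R_Y^{XY}·5.6 = 965.3 + 272.1, so R_Y^{XY} = 221 kN and R_X = 303.8 − 221 = 82.84 kN.
Span YZ, ΣM about Z: R_Y^{YZ}·10.9 = 895.4 + 272.1, so R_Y^{YZ} = 107.1 kN and R_Z = 202.6 − 107.1 = 95.45 kN.
R_Y = 221 + 107.1 = 328.1 kN.

R_Y = 328.1 kN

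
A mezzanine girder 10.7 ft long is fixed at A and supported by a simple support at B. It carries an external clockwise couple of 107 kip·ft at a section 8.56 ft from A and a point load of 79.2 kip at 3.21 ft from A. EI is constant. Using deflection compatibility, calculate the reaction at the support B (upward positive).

R_B = 24.02 kip

Remove the prop at B; the released (primary) structure is a cantilever built in at A.
Deflection at B on the released cantilever, summing each load's contribution:
  clockwise couple 107 at a = 8.56: M₀a(2L − a)/(2EI) = 5880/EI
  point load 79.2 at a = 3.21: Pa²(3L − a)/(6EI) = 3929/EI
  δ_0 = 9810/EI
Tip deflection under a unit load at B: L³/(3EI) = 408.3/EI.
Compatibility at B: δ_0 − R_B·δ_{BB} = 0, so R_B = 9810/408.3 = 24.02 kip.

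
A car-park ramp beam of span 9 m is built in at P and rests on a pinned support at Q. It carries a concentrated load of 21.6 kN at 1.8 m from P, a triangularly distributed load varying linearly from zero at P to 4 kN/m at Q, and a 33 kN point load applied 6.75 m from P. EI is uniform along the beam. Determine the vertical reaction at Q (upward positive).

Remove the prop at Q; the released (primary) structure is a cantilever built in at P.
Deflection at Q on the released cantilever, summing each load's contribution:
  point load 21.6 at a = 1.8: Pa²(3L − a)/(6EI) = 293.9/EI
  triangular load, peak 4 at the free end: 11w₀L⁴/(120EI) = 2406/EI
  point load 33 at a = 6.75: Pa²(3L − a)/(6EI) = 5075/EI
  δ_0 = 7774/EI
Tip deflection under a unit load at Q: L³/(3EI) = 243/EI.
The prop prevents deflection at Q: R_Q = δ_0/δ_{QQ} = 7774/243 = 31.99 kN.

R_Q = 31.99 kN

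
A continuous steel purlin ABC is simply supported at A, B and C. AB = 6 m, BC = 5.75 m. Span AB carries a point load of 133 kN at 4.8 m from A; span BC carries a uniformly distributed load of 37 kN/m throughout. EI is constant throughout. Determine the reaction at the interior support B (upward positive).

R_B = 258.2 kN

Take M_B as the redundant. Released structure: two simple spans AB and BC with a hinge at B.
Rotations at B on the released spans (each span's end-slope, ×1/EI):
  span AB: point load 133 at a = 4.8: Pab(L + a)/(6LEI) = 229.8/EI
  span BC: UDL 37: wL³/(24EI) = 293.1/EI
  relative rotation θ_0 = (229.8 + 293.1)/EI = 522.9/EI
A unit hogging moment at B produces rotation L₁/(3EI) + L₂/(3EI) = 3.917/EI.
Compatibility: M_B·(L₁+L₂)/(3EI) = θ_0, giving M_B = 133.5 kN·m (hogging).
Span AB, ΣM about A with M_B applied at B: R_B^{AB}·6 = 638.4 + 133.5, so R_B^{AB} = 128.7 kN and R_A = 133 − 128.7 = 4.349 kN.
Span BC, ΣM about C: R_B^{BC}·5.75 = 611.7 + 133.5, so R_B^{BC} = 129.6 kN and R_C = 212.8 − 129.6 = 83.16 kN.
R_B = 128.7 + 129.6 = 258.2 kN.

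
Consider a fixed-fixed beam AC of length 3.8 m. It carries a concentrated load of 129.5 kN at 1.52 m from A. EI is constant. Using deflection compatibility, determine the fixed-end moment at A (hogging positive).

Take the two fixed-end moments M_A, M_C as redundants; the released structure is the simple span AC.
Simple-span end rotations at A and C under the given loads:
  at A: point load 129.5 at a = 1.52: Pab(L + b)/(6LEI) = 119.7/EI
  at C: point load 129.5 at a = 1.52: Pab(L + a)/(6LEI) = 104.7/EI
  θ_A0 = 119.7/EI,  θ_C0 = 104.7/EI
Flexibility coefficients: a unit moment at one end gives L/(3EI) there and L/(6EI) at the far end, so f₁₁ = f₂₂ = 1.267/EI and f₁₂ = f₂₁ = 0.6333/EI.
Compatibility — zero rotation at each built-in end:
  1.267 M_A + 0.6333 M_C = 119.7
  0.6333 M_A + 1.267 M_C = 104.7
Solving the pair gives M_A = 70.86 kN·m and M_C = 47.24 kN·m (hogging).

M_A = 70.86 kN·m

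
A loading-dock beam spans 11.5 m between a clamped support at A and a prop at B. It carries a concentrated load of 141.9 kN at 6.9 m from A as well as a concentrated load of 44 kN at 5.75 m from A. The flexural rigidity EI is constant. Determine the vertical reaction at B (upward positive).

R_B = 75.05 kN

Release the roller at B. Primary structure: cantilever fixed at A.
Free-end deflection of the primary structure under the applied loading (downward +):
  point load 141.9 at a = 6.9: Pa²(3L − a)/(6EI) = 31077/EI
  point load 44 at a = 5.75: Pa²(3L − a)/(6EI) = 6971/EI
  δ_0 = 38048/EI
Flexibility coefficient — unit upward force at B: δ_{BB} = L³/(3EI) = 507/EI.
Compatibility at B: δ_0 − R_B·δ_{BB} = 0, so R_B = 38048/507 = 75.05 kN.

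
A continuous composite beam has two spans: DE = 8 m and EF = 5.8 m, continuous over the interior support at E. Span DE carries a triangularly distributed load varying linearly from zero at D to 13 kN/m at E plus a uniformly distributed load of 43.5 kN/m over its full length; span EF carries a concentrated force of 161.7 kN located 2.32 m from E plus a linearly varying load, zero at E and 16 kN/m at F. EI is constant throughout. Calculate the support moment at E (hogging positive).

M_E = 322.8 kN·m

Take M_E as the redundant. Released structure: two simple spans DE and EF with a hinge at E.
Discontinuity in slope at E on the released structure — sum the simple-span end rotations:
  span DE: triangular load, peak 13: w₀L³/(45EI) = 147.9/EI
  span DE: UDL 43.5: wL³/(24EI) = 928/EI
  span EF: point load 161.7 at a = 2.32: Pab(L + b)/(6LEI) = 348.1/EI
  span EF: triangular load, peak 16: 7w₀L³/(360EI) = 60.7/EI
  relative rotation θ_0 = (1076 + 408.8)/EI = 1485/EI
A unit hogging moment at E produces rotation L₁/(3EI) + L₂/(3EI) = 4.6/EI.
Slope continuity at E: θ_0 = M_E·4.6/EI, so M_E = 1485/4.6 = 322.8 kN·m (hogging).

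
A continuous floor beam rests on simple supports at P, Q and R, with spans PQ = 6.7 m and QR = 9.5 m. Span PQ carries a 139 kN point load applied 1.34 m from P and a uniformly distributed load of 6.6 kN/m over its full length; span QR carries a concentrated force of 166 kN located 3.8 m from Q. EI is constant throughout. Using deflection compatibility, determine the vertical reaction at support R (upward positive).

R_R = 42.21 kN

Take M_Q as the redundant. Released structure: two simple spans PQ and QR with a hinge at Q.
Discontinuity in slope at Q on the released structure — sum the simple-span end rotations:
  span PQ: point load 139 at a = 1.34: Pab(L + a)/(6LEI) = 199.7/EI
  span PQ: UDL 6.6: wL³/(24EI) = 82.71/EI
  span QR: point load 166 at a = 3.8: Pab(L + b)/(6LEI) = 958.8/EI
  relative rotation θ_0 = (282.4 + 958.8)/EI = 1241/EI
A unit hogging moment at Q produces rotation L₁/(3EI) + L₂/(3EI) = 5.4/EI.
Slope continuity at Q: θ_0 = M_Q·5.4/EI, so M_Q = 1241/5.4 = 229.9 kN·m (hogging).
Span QR, ΣM about R: R_Q^{QR}·9.5 = 946.2 + 229.9, so R_Q^{QR} = 123.8 kN and R_R = 166 − 123.8 = 42.21 kN.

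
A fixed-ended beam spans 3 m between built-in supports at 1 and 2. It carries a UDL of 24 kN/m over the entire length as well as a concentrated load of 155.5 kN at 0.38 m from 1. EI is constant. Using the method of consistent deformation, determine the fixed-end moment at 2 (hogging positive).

M_2 = 24.54 kN·m

Take the two fixed-end moments M_1, M_2 as redundants; the released structure is the simple span 12.
On the primary (simply-supported) span, the end slopes from the loading are:
  at 1: UDL 24: wL³/(24EI) = 27/EI
  at 2: UDL 24: wL³/(24EI) = 27/EI
  at 1: point load 155.5 at a = 0.38: Pab(L + b)/(6LEI) = 48.34/EI
  at 2: point load 155.5 at a = 0.38: Pab(L + a)/(6LEI) = 29.07/EI
  θ_10 = 75.34/EI,  θ_20 = 56.07/EI
Flexibility coefficients: a unit moment at one end gives L/(3EI) there and L/(6EI) at the far end, so f₁₁ = f₂₂ = 1/EI and f₁₂ = f₂₁ = 0.5/EI.
Compatibility — zero rotation at each built-in end:
  1 M_1 + 0.5 M_2 = 75.34
  0.5 M_1 + 1 M_2 = 56.07
Solving the pair gives M_1 = 63.07 kN·m and M_2 = 24.54 kN·m (hogging).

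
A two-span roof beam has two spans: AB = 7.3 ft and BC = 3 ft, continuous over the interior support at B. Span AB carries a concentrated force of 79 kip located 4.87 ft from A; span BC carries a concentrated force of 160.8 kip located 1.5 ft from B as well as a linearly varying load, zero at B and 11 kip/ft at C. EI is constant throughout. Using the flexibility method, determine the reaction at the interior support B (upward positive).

R_B = 187.4 kip

Release continuity at B by inserting a hinge; the redundant is the internal moment M_B. The primary structure is two simply-supported spans AB and BC.
Rotations at B on the released spans (each span's end-slope, ×1/EI):
  span AB: point load 79 at a = 4.87: Pab(L + a)/(6LEI) = 259.8/EI
  span BC: point load 160.8 at a = 1.5: Pab(L + b)/(6LEI) = 90.45/EI
  span BC: triangular load, peak 11: 7w₀L³/(360EI) = 5.775/EI
  relative rotation θ_0 = (259.8 + 96.22)/EI = 356/EI
A unit hogging moment at B produces rotation L₁/(3EI) + L₂/(3EI) = 3.433/EI.
Slope continuity at B: θ_0 = M_B·3.433/EI, so M_B = 356/3.433 = 103.7 kip·ft (hogging).
Span AB, ΣM about A with M_B applied at B: R_B^{AB}·7.3 = 384.7 + 103.7, so R_B^{AB} = 66.91 kip and R_A = 79 − 66.91 = 12.09 kip.
Span BC, ΣM about C: R_B^{BC}·3 = 257.7 + 103.7, so R_B^{BC} = 120.5 kip and R_C = 177.3 − 120.5 = 56.84 kip.
R_B = 66.91 + 120.5 = 187.4 kip.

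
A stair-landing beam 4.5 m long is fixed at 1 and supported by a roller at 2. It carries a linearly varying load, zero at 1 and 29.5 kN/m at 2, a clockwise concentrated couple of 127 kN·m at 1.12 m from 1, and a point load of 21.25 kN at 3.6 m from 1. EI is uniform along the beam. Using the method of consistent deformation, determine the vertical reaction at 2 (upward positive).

Choose R_2 as the redundant. The primary structure is the cantilever fixed at 1.
Primary-structure tip deflection at 2 by superposition:
  triangular load, peak 29.5 at the free end: 11w₀L⁴/(120EI) = 1109/EI
  clockwise couple 127 at a = 1.12: M₀a(2L − a)/(2EI) = 560.4/EI
  point load 21.25 at a = 3.6: Pa²(3L − a)/(6EI) = 454.4/EI
  δ_0 = 2124/EI
Tip deflection under a unit load at 2: L³/(3EI) = 30.38/EI.
The prop prevents deflection at 2: R_2 = δ_0/δ_{22} = 2124/30.38 = 69.92 kN.

R_2 = 69.92 kN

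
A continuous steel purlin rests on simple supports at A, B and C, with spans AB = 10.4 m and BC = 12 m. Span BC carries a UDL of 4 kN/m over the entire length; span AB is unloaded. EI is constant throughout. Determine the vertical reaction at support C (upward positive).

Release continuity at B by inserting a hinge; the redundant is the internal moment M_B. The primary structure is two simply-supported spans AB and BC.
End slopes at the hinge B, treating each span as simply supported:
  span BC: UDL 4: wL³/(24EI) = 288/EI
  relative rotation θ_0 = (0 + 288)/EI = 288/EI
A unit hogging moment at B produces rotation L₁/(3EI) + L₂/(3EI) = 7.467/EI.
Slope continuity at B: θ_0 = M_B·7.467/EI, so M_B = 288/7.467 = 38.57 kN·m (hogging).
Span BC, ΣM about C: R_B^{BC}·12 = 288 + 38.57, so R_B^{BC} = 27.21 kN and R_C = 48 − 27.21 = 20.79 kN.

R_C = 20.79 kN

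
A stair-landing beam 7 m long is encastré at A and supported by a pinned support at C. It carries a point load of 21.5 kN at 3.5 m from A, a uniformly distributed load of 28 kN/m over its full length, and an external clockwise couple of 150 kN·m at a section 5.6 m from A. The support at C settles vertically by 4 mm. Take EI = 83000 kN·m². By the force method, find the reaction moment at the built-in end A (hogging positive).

M_A = 154 kN·m

Remove the prop at C; the released (primary) structure is a cantilever built in at A.
Primary-structure tip deflection at C by superposition:
  point load 21.5 at a = 3.5: Pa²(3L − a)/(6EI) = 768.2/EI
  UDL 28: wL⁴/(8EI) = 8404/EI
  clockwise couple 150 at a = 5.6: M₀a(2L − a)/(2EI) = 3528/EI
  δ_0 = 12700/EI
Flexibility coefficient — unit upward force at C: δ_{CC} = L³/(3EI) = 114.3/EI.
With EI = 83000 kN·m²: δ_0 = 0.15301 m and δ_{CC} = 0.001378 m/kN.
Compatibility — the beam at C must follow the support down by 0.004 m: δ_0 − R_C·δ_{CC} = 0.004, so R_C = (0.15301 − 0.004)/0.001378 = 108.2 kN.
Moment equilibrium about A: M_A = Σ(load moments about A) − R_C·L = 911.2 − 108.2×7 = 154 kN·m.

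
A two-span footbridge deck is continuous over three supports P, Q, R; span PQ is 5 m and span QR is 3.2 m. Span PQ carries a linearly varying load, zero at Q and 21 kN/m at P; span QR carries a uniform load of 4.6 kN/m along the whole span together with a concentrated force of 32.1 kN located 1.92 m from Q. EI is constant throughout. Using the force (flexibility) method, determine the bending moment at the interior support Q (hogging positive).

M_Q = 27.71 kN·m

Insert a hinge at Q; M_Q is the redundant, and each span becomes simply supported.
Discontinuity in slope at Q on the released structure — sum the simple-span end rotations:
  span PQ: triangular load, peak 21: 7w₀L³/(360EI) = 51.04/EI
  span QR: UDL 4.6: wL³/(24EI) = 6.281/EI
  span QR: point load 32.1 at a = 1.92: Pab(L + b)/(6LEI) = 18.41/EI
  relative rotation θ_0 = (51.04 + 24.69)/EI = 75.73/EI
A unit hogging moment at Q produces rotation L₁/(3EI) + L₂/(3EI) = 2.733/EI.
Compatibility: M_Q·(L₁+L₂)/(3EI) = θ_0, giving M_Q = 27.71 kN·m (hogging).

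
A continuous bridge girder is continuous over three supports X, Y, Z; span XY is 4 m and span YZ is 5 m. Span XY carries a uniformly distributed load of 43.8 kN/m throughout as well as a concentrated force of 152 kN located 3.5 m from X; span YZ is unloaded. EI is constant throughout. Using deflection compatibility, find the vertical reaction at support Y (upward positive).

Take M_Y as the redundant. Released structure: two simple spans XY and YZ with a hinge at Y.
Discontinuity in slope at Y on the released structure — sum the simple-span end rotations:
  span XY: UDL 43.8: wL³/(24EI) = 116.8/EI
  span XY: point load 152 at a = 3.5: Pab(L + a)/(6LEI) = 83.12/EI
  relative rotation θ_0 = (199.9 + 0)/EI = 199.9/EI
A unit hogging moment at Y produces rotation L₁/(3EI) + L₂/(3EI) = 3/EI.
Compatibility: M_Y·(L₁+L₂)/(3EI) = θ_0, giving M_Y = 66.64 kN·m (hogging).
Span XY, ΣM about X with M_Y applied at Y: R_Y^{XY}·4 = 882.4 + 66.64, so R_Y^{XY} = 237.3 kN and R_X = 327.2 − 237.3 = 89.94 kN.
Span YZ, ΣM about Z: R_Y^{YZ}·5 = 0 + 66.64, so R_Y^{YZ} = 13.33 kN and R_Z = 0 − 13.33 = -13.33 kN.
R_Y = 237.3 + 13.33 = 250.6 kN.

R_Y = 250.6 kN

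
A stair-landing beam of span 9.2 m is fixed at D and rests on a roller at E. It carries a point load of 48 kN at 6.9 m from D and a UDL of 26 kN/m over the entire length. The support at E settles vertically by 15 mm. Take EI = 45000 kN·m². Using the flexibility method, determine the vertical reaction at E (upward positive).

Take the reaction at E as the redundant and release it; the primary structure is a cantilever fixed at D.
Primary-structure tip deflection at E by superposition:
  point load 48 at a = 6.9: Pa²(3L − a)/(6EI) = 7884/EI
  UDL 26: wL⁴/(8EI) = 23283/EI
  δ_0 = 31167/EI
Flexibility coefficient — unit upward force at E: δ_{EE} = L³/(3EI) = 259.6/EI.
With EI = 45000 kN·m²: δ_0 = 0.6926 m and δ_{EE} = 0.005768 m/kN.
Compatibility — the beam at E must follow the support down by 0.015 m: δ_0 − R_E·δ_{EE} = 0.015, so R_E = (0.6926 − 0.015)/0.005768 = 117.5 kN.

R_E = 117.5 kN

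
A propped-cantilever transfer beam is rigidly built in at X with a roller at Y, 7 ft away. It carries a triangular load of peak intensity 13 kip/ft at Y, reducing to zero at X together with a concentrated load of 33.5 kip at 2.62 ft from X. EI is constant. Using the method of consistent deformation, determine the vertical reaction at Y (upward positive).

Take the reaction at Y as the redundant and release it; the primary structure is a cantilever fixed at X.
Downward deflection at the released point Y due to the loads:
  triangular load, peak 13 at the free end: 11w₀L⁴/(120EI) = 2861/EI
  point load 33.5 at a = 2.62: Pa²(3L − a)/(6EI) = 704.4/EI
  δ_0 = 3566/EI
Tip deflection under a unit load at Y: L³/(3EI) = 114.3/EI.
The prop prevents deflection at Y: R_Y = δ_0/δ_{YY} = 3566/114.3 = 31.19 kip.

R_Y = 31.19 kip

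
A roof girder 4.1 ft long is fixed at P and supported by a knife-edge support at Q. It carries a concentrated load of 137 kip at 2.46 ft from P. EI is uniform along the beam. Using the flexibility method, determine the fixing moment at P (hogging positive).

Choose R_Q as the redundant. The primary structure is the cantilever fixed at P.
Deflection at Q on the released cantilever, summing each load's contribution:
  point load 137 at a = 2.46: Pa²(3L − a)/(6EI) = 1360/EI
Flexibility coefficient — unit upward force at Q: δ_{QQ} = L³/(3EI) = 22.97/EI.
Compatibility at Q: δ_0 − R_Q·δ_{QQ} = 0, so R_Q = 1360/22.97 = 59.18 kip.
Moment equilibrium about P: M_P = Σ(load moments about P) − R_Q·L = 337 − 59.18×4.1 = 94.37 kip·ft.

M_P = 94.37 kip·ft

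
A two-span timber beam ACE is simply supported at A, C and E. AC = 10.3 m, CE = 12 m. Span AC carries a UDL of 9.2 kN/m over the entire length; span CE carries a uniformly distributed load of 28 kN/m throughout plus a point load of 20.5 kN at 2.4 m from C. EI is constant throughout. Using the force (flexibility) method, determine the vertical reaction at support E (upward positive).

Insert a hinge at C; M_C is the redundant, and each span becomes simply supported.
End slopes at the hinge C, treating each span as simply supported:
  span AC: UDL 9.2: wL³/(24EI) = 418.9/EI
  span CE: UDL 28: wL³/(24EI) = 2016/EI
  span CE: point load 20.5 at a = 2.4: Pab(L + b)/(6LEI) = 141.7/EI
  relative rotation θ_0 = (418.9 + 2158)/EI = 2577/EI
A unit hogging moment at C produces rotation L₁/(3EI) + L₂/(3EI) = 7.433/EI.
Slope continuity at C: θ_0 = M_C·7.433/EI, so M_C = 2577/7.433 = 346.6 kN·m (hogging).
Span CE, ΣM about E: R_C^{CE}·12 = 2213 + 346.6, so R_C^{CE} = 213.3 kN and R_E = 356.5 − 213.3 = 143.2 kN.

R_E = 143.2 kN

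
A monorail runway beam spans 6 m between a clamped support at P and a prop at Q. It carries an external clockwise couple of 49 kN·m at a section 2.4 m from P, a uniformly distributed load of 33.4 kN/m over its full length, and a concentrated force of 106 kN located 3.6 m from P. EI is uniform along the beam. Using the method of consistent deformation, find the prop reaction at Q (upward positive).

Release the roller at Q. Primary structure: cantilever fixed at P.
Deflection at Q on the released cantilever, summing each load's contribution:
  clockwise couple 49 at a = 2.4: M₀a(2L − a)/(2EI) = 564.5/EI
  UDL 33.4: wL⁴/(8EI) = 5411/EI
  point load 106 at a = 3.6: Pa²(3L − a)/(6EI) = 3297/EI
  δ_0 = 9272/EI
Tip deflection under a unit load at Q: L³/(3EI) = 72/EI.
Compatibility at Q: δ_0 − R_Q·δ_{QQ} = 0, so R_Q = 9272/72 = 128.8 kN.

R_Q = 128.8 kN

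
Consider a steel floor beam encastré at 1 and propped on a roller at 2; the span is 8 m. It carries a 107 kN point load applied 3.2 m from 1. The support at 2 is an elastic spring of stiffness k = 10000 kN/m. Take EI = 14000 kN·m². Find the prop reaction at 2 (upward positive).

Release the roller at 2. Primary structure: cantilever fixed at 1.
Free-end deflection of the primary structure under the applied loading (downward +):
  point load 107 at a = 3.2: Pa²(3L − a)/(6EI) = 3798/EI
Tip deflection under a unit load at 2: L³/(3EI) = 170.7/EI.
With EI = 14000 kN·m²: δ_0 = 0.27131 m and δ_{22} = 0.01219 m/kN.
Compatibility — the spring shortens by R_2/k under the reaction it provides: δ_0 − R_2·δ_{22} = R_2/k. With 1/k = 0.0001 m/kN, R_2 = δ_0 / (δ_{22} + 1/k) = 0.27131 / (0.01219 + 0.0001) = 22.07 kN.

R_2 = 22.07 kN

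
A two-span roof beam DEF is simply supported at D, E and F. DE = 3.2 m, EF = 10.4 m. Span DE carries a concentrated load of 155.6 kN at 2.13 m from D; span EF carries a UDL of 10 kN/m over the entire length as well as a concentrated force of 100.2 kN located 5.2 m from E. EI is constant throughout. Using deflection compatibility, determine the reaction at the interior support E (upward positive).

Insert a hinge at E; M_E is the redundant, and each span becomes simply supported.
Discontinuity in slope at E on the released structure — sum the simple-span end rotations:
  span DE: point load 155.6 at a = 2.13: Pab(L + a)/(6LEI) = 98.45/EI
  span EF: UDL 10: wL³/(24EI) = 468.7/EI
  span EF: point load 100.2 at a = 5.2: Pab(L + b)/(6LEI) = 677.4/EI
  relative rotation θ_0 = (98.45 + 1146)/EI = 1244/EI
A unit hogging moment at E produces rotation L₁/(3EI) + L₂/(3EI) = 4.533/EI.
Compatibility: M_E·(L₁+L₂)/(3EI) = θ_0, giving M_E = 274.5 kN·m (hogging).
Span DE, ΣM about D with M_E applied at E: R_E^{DE}·3.2 = 331.4 + 274.5, so R_E^{DE} = 189.4 kN and R_D = 155.6 − 189.4 = -33.76 kN.
Span EF, ΣM about F: R_E^{EF}·10.4 = 1062 + 274.5, so R_E^{EF} = 128.5 kN and R_F = 204.2 − 128.5 = 75.7 kN.
R_E = 189.4 + 128.5 = 317.9 kN.

R_E = 317.9 kN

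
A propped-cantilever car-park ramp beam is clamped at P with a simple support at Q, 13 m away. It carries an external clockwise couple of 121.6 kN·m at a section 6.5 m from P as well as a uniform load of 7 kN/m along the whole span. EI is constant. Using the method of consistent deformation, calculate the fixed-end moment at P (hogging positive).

Choose R_Q as the redundant. The primary structure is the cantilever fixed at P.
Primary-structure tip deflection at Q by superposition:
  clockwise couple 121.6 at a = 6.5: M₀a(2L − a)/(2EI) = 7706/EI
  UDL 7: wL⁴/(8EI) = 24991/EI
  δ_0 = 32697/EI
Flexibility coefficient — unit upward force at Q: δ_{QQ} = L³/(3EI) = 732.3/EI.
The prop prevents deflection at Q: R_Q = δ_0/δ_{QQ} = 32697/732.3 = 44.65 kN.
Moment equilibrium about P: M_P = Σ(load moments about P) − R_Q·L = 713.1 − 44.65×13 = 132.7 kN·m.

M_P = 132.7 kN·m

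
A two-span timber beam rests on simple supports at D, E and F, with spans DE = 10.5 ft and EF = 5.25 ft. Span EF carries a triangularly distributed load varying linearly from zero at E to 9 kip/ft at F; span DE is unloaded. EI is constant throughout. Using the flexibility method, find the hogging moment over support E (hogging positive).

Take M_E as the redundant. Released structure: two simple spans DE and EF with a hinge at E.
Discontinuity in slope at E on the released structure — sum the simple-span end rotations:
  span EF: triangular load, peak 9: 7w₀L³/(360EI) = 25.32/EI
  relative rotation θ_0 = (0 + 25.32)/EI = 25.32/EI
A unit hogging moment at E produces rotation L₁/(3EI) + L₂/(3EI) = 5.25/EI.
Compatibility: M_E·(L₁+L₂)/(3EI) = θ_0, giving M_E = 4.823 kip·ft (hogging).

M_E = 4.823 kip·ft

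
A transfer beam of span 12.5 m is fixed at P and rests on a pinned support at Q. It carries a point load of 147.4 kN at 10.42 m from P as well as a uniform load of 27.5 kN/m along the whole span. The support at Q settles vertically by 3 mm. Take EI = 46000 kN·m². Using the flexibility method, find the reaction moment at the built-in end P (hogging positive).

M_P = 688.8 kN·m

Release the roller at Q. Primary structure: cantilever fixed at P.
Primary-structure tip deflection at Q by superposition:
  point load 147.4 at a = 10.42: Pa²(3L − a)/(6EI) = 72232/EI
  UDL 27.5: wL⁴/(8EI) = 83923/EI
  δ_0 = 156155/EI
Tip deflection under a unit load at Q: L³/(3EI) = 651/EI.
With EI = 46000 kN·m²: δ_0 = 3.3947 m and δ_{QQ} = 0.014153 m/kN.
Compatibility — the beam at Q must follow the support down by 0.003 m: δ_0 − R_Q·δ_{QQ} = 0.003, so R_Q = (3.3947 − 0.003)/0.014153 = 239.6 kN.
Moment equilibrium about P: M_P = Σ(load moments about P) − R_Q·L = 3684 − 239.6×12.5 = 688.8 kN·m.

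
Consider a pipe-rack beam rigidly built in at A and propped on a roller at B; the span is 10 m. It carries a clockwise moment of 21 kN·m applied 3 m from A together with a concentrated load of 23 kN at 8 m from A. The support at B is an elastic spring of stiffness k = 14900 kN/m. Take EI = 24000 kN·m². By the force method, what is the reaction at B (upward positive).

Choose R_B as the redundant. The primary structure is the cantilever fixed at A.
Free-end deflection of the primary structure under the applied loading (downward +):
  clockwise couple 21 at a = 3: M₀a(2L − a)/(2EI) = 535.5/EI
  point load 23 at a = 8: Pa²(3L − a)/(6EI) = 5397/EI
  δ_0 = 5933/EI
Flexibility coefficient — unit upward force at B: δ_{BB} = L³/(3EI) = 333.3/EI.
With EI = 24000 kN·m²: δ_0 = 0.2472 m and δ_{BB} = 0.013889 m/kN.
Compatibility — the spring shortens by R_B/k under the reaction it provides: δ_0 − R_B·δ_{BB} = R_B/k. With 1/k = 0.000067 m/kN, R_B = δ_0 / (δ_{BB} + 1/k) = 0.2472 / (0.013889 + 0.000067) = 17.71 kN.

R_B = 17.71 kN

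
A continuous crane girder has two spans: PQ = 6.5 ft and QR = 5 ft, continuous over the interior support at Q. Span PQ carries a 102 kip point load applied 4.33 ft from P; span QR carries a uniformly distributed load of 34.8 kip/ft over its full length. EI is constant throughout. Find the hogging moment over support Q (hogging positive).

M_Q = 116.7 kip·ft

Take M_Q as the redundant. Released structure: two simple spans PQ and QR with a hinge at Q.
End slopes at the hinge Q, treating each span as simply supported:
  span PQ: point load 102 at a = 4.33: Pab(L + a)/(6LEI) = 266.1/EI
  span QR: UDL 34.8: wL³/(24EI) = 181.2/EI
  relative rotation θ_0 = (266.1 + 181.2)/EI = 447.4/EI
A unit hogging moment at Q produces rotation L₁/(3EI) + L₂/(3EI) = 3.833/EI.
Slope continuity at Q: θ_0 = M_Q·3.833/EI, so M_Q = 447.4/3.833 = 116.7 kip·ft (hogging).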